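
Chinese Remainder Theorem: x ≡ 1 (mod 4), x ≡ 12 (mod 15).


m₁ = 4, m₂ = 15, gcd = 1, so CRT applies. M = m₁·m₂ = 60
Let M₁ = M/m₁ = 15, M₂ = M/m₂ = 4
Find y₁ ≡ M₁⁻¹ (mod m₁): 15⁻¹ ≡ 3 (mod 4)
Find y₂ ≡ M₂⁻¹ (mod m₂): 4⁻¹ ≡ 4 (mod 15)
x = a₁·M₁·y₁ + a₂·M₂·y₂ = 1·15·3 + 12·4·4 = 237
Reduce mod 60: x ≡ 57
Check: 57 mod 4 = 1 ✓, 57 mod 15 = 12 ✓

x ≡ 57 (mod 60)


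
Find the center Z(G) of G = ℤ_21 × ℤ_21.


Z(G) = {g ∈ G | gx = xg for all x ∈ G}
Direct product of abelian groups is abelian, so Z(G) = G

Z(ℤ_21 × ℤ_21) = ℤ_21 × ℤ_21


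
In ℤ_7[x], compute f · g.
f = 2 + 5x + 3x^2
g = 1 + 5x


Expand and collect like terms; reduce coefficients mod 7:
x^0: 2·1 = 2 ≡ 2 (mod 7)
x^1: 2·5 + 5·1 = 15 ≡ 1 (mod 7)
x^2: 5·5 + 3·1 = 28 ≡ 0 (mod 7)
x^3: 3·5 = 15 ≡ 1 (mod 7)
Result: 2 + x + x^3

f · g = 2 + x + x^3


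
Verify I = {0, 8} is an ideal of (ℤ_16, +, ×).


Check ideal conditions for I = {0, 8} in ℤ_16:
(1) I is an additive subgroup? Yes
(2) For r ∈ ℤ_16 and a ∈ I: r·a ∈ I? Yes

Yes, I is an ideal of ℤ_16


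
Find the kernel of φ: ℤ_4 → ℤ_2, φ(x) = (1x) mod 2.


Kernel = preimage of identity
ker(φ) = {x ∈ ℤ_4 : 1x ≡ 0 (mod 2)}. Since 2 | 4, φ is well-defined. The kernel is the cyclic subgroup ⟨2⟩ of ℤ_4 (order 2), i.e. {0, 2}

ker(φ) = {0, 2}


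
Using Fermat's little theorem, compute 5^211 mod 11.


Fermat's little theorem: if p is prime and gcd(a,p)=1, then a^(p-1) ≡ 1 (mod p)
p = 11 is prime, gcd(5,11) = 1
Reduce exponent: 211 mod 10 = 1
So 5^211 ≡ 5^1 (mod 11)
5^1 mod 11 = 5

5^211 ≡ 5 (mod 11)


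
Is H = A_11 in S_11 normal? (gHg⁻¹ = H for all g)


H = A_11 in S_11
A_11 has index 2 in S_11, and every subgroup of index 2 is normal

Yes, normal subgroup


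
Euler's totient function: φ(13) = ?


φ(n) = count of k ∈ {1,...,n} with gcd(k,n)=1
Coprimes to 13: {1, 2, 3, 4, 5, 6, 7, 8, 9, 10, 11, 12}
Count: 12

φ(13) = 12


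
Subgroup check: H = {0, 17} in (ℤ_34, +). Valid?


Subgroup test for H = {0, 17} in (ℤ_34, +):
(1) 0 ∈ H? Yes
(2) Closure: for all a,b ∈ H, (a+b) mod 34 ∈ H? Yes
(3) Inverses: for all a ∈ H, -a mod 34 ∈ H? Yes

Yes, H is a subgroup of ℤ_34


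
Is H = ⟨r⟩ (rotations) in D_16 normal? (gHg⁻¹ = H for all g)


H = ⟨r⟩ (rotations) in D_16
The rotation subgroup ⟨r⟩ has index 2 in D_16, so it is normal

Yes, normal subgroup


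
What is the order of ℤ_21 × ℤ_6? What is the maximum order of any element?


|ℤ_21 × ℤ_6| = 21 × 6 = 126
Max element order = lcm(21,6) = 42
Cyclic? No (gcd=3)

|ℤ_21×ℤ_6| = 126, max element order = 42


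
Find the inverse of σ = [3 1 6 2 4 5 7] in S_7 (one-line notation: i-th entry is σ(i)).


To find σ⁻¹, swap domain and range:
σ(1) = 3 → σ⁻¹(3) = 1
σ(2) = 1 → σ⁻¹(1) = 2
σ(3) = 6 → σ⁻¹(6) = 3
σ(4) = 2 → σ⁻¹(2) = 4
σ(5) = 4 → σ⁻¹(4) = 5
σ(6) = 5 → σ⁻¹(5) = 6
σ(7) = 7 → σ⁻¹(7) = 7

σ⁻¹ = [2 4 1 5 6 3 7]


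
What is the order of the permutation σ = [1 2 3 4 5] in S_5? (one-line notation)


Cycle decomposition: identity (all elements fixed)
Order = 1 (identity has order 1)

ord(σ) = 1


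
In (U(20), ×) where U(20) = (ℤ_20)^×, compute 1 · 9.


Operation: multiplication mod 20
1 · 9 = (a × b) mod 20 with a = 1, b = 9

1 · 9 = 9


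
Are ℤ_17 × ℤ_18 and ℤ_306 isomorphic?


Comparing ℤ_17 × ℤ_18 and ℤ_306:
gcd(17,18) = 1, so ℤ_17 × ℤ_18 ≅ ℤ_306 (CRT)

Yes, ℤ_17 × ℤ_18 ≅ ℤ_306


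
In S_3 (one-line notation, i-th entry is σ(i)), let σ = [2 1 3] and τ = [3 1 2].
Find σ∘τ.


σ∘τ: apply τ first, then σ
1 →τ 3 →σ 3
2 →τ 1 →σ 2
3 →τ 2 →σ 1

σ∘τ = [3 2 1]


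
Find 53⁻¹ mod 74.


Use the extended Euclidean algorithm to write 1 = 53·s + 74·t; then s mod 74 is the inverse.
Euclidean algorithm:
  53 = 0·74 + 53
  74 = 1·53 + 21
  53 = 2·21 + 11
  21 = 1·11 + 10
  11 = 1·10 + 1
  10 = 10·1 + 0
gcd(53,74) = 1
Back-substitution gives: 53·(7) + 74·(-5) = 1
So 53⁻¹ ≡ 7 ≡ 7 (mod 74)
Check: 53 × 7 = 371 ≡ 1 (mod 74) ✓

53⁻¹ ≡ 7 (mod 74)


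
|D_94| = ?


|D_n| = 2n (n rotations and n reflections)
|D_94| = 2×94 = 188

|D_94| = 188


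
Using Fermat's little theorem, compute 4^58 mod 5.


Fermat's little theorem: if p is prime and gcd(a,p)=1, then a^(p-1) ≡ 1 (mod p)
p = 5 is prime, gcd(4,5) = 1
Reduce exponent: 58 mod 4 = 2
So 4^58 ≡ 4^2 (mod 5)
4^2 mod 5 = 1

4^58 ≡ 1 (mod 5)


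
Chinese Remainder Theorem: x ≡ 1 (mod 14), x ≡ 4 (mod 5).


m₁ = 14, m₂ = 5, gcd = 1, so CRT applies. M = m₁·m₂ = 70
Let M₁ = M/m₁ = 5, M₂ = M/m₂ = 14
Find y₁ ≡ M₁⁻¹ (mod m₁): 5⁻¹ ≡ 3 (mod 14)
Find y₂ ≡ M₂⁻¹ (mod m₂): 14⁻¹ ≡ 4 (mod 5)
x = a₁·M₁·y₁ + a₂·M₂·y₂ = 1·5·3 + 4·14·4 = 239
Reduce mod 70: x ≡ 29
Check: 29 mod 14 = 1 ✓, 29 mod 5 = 4 ✓

x ≡ 29 (mod 70)


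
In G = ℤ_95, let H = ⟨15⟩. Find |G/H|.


|⟨15⟩| = n / gcd(15, 95) = 95 / 5 = 19
H is normal (ℤ_95 is abelian).
|G/H| = |G| / |H| = 95 / 19 = 5

|G/H| = 5


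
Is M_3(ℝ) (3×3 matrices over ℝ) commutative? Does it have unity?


Matrix multiplication is non-commutative for n ≥ 2; the identity matrix I is the unity; singular matrices give zero divisors, so not an integral domain
Commutative: No
Integral domain: No
Has unity: Yes

M_3(ℝ) (3×3 matrices over ℝ): Commutative=No, Unity=Yes


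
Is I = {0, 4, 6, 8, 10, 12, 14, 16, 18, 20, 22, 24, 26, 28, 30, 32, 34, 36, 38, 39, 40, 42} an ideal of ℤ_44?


Check ideal conditions for I = {0, 4, 6, 8, 10, 12, 14, 16, 18, 20, 22, 24, 26, 28, 30, 32, 34, 36, 38, 39, 40, 42} in ℤ_44:
(1) I is an additive subgroup? No
(2) For r ∈ ℤ_44 and a ∈ I: r·a ∈ I? No  [counterexample: r=3, a=30, r·a mod 44 = 2 ∉ I]

No, I is not an ideal of ℤ_44


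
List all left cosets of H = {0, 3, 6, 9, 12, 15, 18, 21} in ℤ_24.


H = {0, 3, 6, 9, 12, 15, 18, 21}, |H| = 8
Number of cosets = |G|/|H| = 24/8 = 3
0 + H = {0, 3, 6, 9, 12, 15, 18, 21}
1 + H = {1, 4, 7, 10, 13, 16, 19, 22}
2 + H = {2, 5, 8, 11, 14, 17, 20, 23}

Cosets: 0+H={0,3,6,9,12,15,18,21}; 1+H={1,4,7,10,13,16,19,22}; 2+H={2,5,8,11,14,17,20,23}


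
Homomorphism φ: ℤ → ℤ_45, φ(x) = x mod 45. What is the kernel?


Kernel = preimage of identity
ker(φ) = {x ∈ ℤ : x ≡ 0 (mod 45)} = 45ℤ = {0, ±45, ±90, ...}

ker(φ) = 45ℤ


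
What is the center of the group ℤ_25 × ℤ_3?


Z(G) = {g ∈ G | gx = xg for all x ∈ G}
Direct product of abelian groups is abelian, so Z(G) = G

Z(ℤ_25 × ℤ_3) = ℤ_25 × ℤ_3


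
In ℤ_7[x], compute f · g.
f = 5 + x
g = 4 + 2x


Expand and collect like terms; reduce coefficients mod 7:
x^0: 5·4 = 20 ≡ 6 (mod 7)
x^1: 5·2 + 1·4 = 14 ≡ 0 (mod 7)
x^2: 1·2 = 2 ≡ 2 (mod 7)
Result: 6 + 2x^2

f · g = 6 + 2x^2


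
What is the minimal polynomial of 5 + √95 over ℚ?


Let α = 5 + √95. Then α - 5 = √95, so (α - 5)² = 95, giving α² - 10α - 70 = 0. Degree 2 and α ∉ ℚ, so this is the minimal polynomial.

Minimal polynomial: x² - 10x - 70


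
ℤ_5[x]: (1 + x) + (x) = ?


Add coefficients mod 5:
x^0: 1 + 0 = 1 (mod 5)
x^1: 1 + 1 = 2 (mod 5)
Result: 1 + 2x

f + g = 1 + 2x


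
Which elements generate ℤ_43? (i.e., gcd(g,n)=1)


g generates ℤ_n iff gcd(g,n) = 1
Prime factors of 43: 43
Generators are g ∈ {1,...,42} not divisible by any of these primes.
Generators: {1, 2, 3, 4, 5, 6, 7, 8, 9, 10, 11, 12, 13, 14, 15, 16, 17, 18, 19, 20, 21, 22, 23, 24, 25, 26, 27, 28, 29, 30, 31, 32, 33, 34, 35, 36, 37, 38, 39, 40, 41, 42}
Number of generators = φ(43) = 42

Generators of ℤ_43 = {1, 2, 3, 4, 5, 6, 7, 8, 9, 10, 11, 12, 13, 14, 15, 16, 17, 18, 19, 20, 21, 22, 23, 24, 25, 26, 27, 28, 29, 30, 31, 32, 33, 34, 35, 36, 37, 38, 39, 40, 41, 42}


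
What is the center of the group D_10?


Z(G) = {g ∈ G | gx = xg for all x ∈ G}
For even n, Z(D_n) = {e, r^(n/2)}: the 180° rotation r^5 commutes with every reflection and rotation

Z(D_10) = {e, r^5}


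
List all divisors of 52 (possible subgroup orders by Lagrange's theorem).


Lagrange's theorem: |H| divides |G|
|G| = 52
Divisors of 52: 1, 2, 4, 13, 26, 52

Possible subgroup orders: {1, 2, 4, 13, 26, 52}


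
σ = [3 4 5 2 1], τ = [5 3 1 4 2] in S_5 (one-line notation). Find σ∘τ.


σ∘τ: apply τ first, then σ
1 →τ 5 →σ 1
2 →τ 3 →σ 5
3 →τ 1 →σ 3
4 →τ 4 →σ 2
5 →τ 2 →σ 4

σ∘τ = [1 5 3 2 4]


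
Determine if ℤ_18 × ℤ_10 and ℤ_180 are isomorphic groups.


Comparing ℤ_18 × ℤ_10 and ℤ_180:
gcd(18,10) = 2 ≠ 1. Max element order in ℤ_18×ℤ_10 is lcm(18,10) = 90 < 180, so it has no element of order 180

No, ℤ_18 × ℤ_10 ≇ ℤ_180


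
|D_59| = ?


|D_n| = 2n (n rotations and n reflections)
|D_59| = 2×59 = 118

|D_59| = 118


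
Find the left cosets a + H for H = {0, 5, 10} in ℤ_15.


H = {0, 5, 10}, |H| = 3
Number of cosets = |G|/|H| = 15/3 = 5
0 + H = {0, 5, 10}
1 + H = {1, 6, 11}
2 + H = {2, 7, 12}
3 + H = {3, 8, 13}
4 + H = {4, 9, 14}

Cosets: 0+H={0,5,10}; 1+H={1,6,11}; 2+H={2,7,12}; 3+H={3,8,13}; 4+H={4,9,14}


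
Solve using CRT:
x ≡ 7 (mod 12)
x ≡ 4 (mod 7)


m₁ = 12, m₂ = 7, gcd = 1, so CRT applies. M = m₁·m₂ = 84
Let M₁ = M/m₁ = 7, M₂ = M/m₂ = 12
Find y₁ ≡ M₁⁻¹ (mod m₁): 7⁻¹ ≡ 7 (mod 12)
Find y₂ ≡ M₂⁻¹ (mod m₂): 12⁻¹ ≡ 3 (mod 7)
x = a₁·M₁·y₁ + a₂·M₂·y₂ = 7·7·7 + 4·12·3 = 487
Reduce mod 84: x ≡ 67
Check: 67 mod 12 = 7 ✓, 67 mod 7 = 4 ✓

x ≡ 67 (mod 84)


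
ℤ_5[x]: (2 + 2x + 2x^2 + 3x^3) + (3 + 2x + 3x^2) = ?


Add coefficients mod 5:
x^0: 2 + 3 = 0 (mod 5)
x^1: 2 + 2 = 4 (mod 5)
x^2: 2 + 3 = 0 (mod 5)
x^3: 3 + 0 = 3 (mod 5)
Result: 4x + 3x^3

f + g = 4x + 3x^3


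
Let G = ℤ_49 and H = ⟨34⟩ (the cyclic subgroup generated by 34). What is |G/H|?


|⟨34⟩| = n / gcd(34, 49) = 49 / 1 = 49
H is normal (ℤ_49 is abelian).
|G/H| = |G| / |H| = 49 / 49 = 1

|G/H| = 1


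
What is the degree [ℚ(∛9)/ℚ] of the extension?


∛9 has minimal polynomial x³ - 9 (irreducible over ℚ since 9 is not a perfect cube)

[ℚ(∛9)/ℚ] = 3


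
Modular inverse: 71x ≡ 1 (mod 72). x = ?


Use the extended Euclidean algorithm to write 1 = 71·s + 72·t; then s mod 72 is the inverse.
Euclidean algorithm:
  71 = 0·72 + 71
  72 = 1·71 + 1
  71 = 71·1 + 0
gcd(71,72) = 1
Back-substitution gives: 71·(-1) + 72·(1) = 1
So 71⁻¹ ≡ -1 ≡ 71 (mod 72)
Check: 71 × 71 = 5041 ≡ 1 (mod 72) ✓

71⁻¹ ≡ 71 (mod 72)


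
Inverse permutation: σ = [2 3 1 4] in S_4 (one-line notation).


To find σ⁻¹, swap domain and range:
σ(1) = 2 → σ⁻¹(2) = 1
σ(2) = 3 → σ⁻¹(3) = 2
σ(3) = 1 → σ⁻¹(1) = 3
σ(4) = 4 → σ⁻¹(4) = 4

σ⁻¹ = [3 1 2 4]


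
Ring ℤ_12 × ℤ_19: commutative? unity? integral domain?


Direct product ring; commutative with unity (1,1); but (1,0)·(0,1) = (0,0) gives zero divisors, so not an integral domain
Commutative: Yes
Integral domain: No
Has unity: Yes

ℤ_12 × ℤ_19: Commutative=Yes, Unity=Yes


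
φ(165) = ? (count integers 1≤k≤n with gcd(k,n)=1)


Factor n: 165 = 3 × 5 × 11
φ(n) = n · ∏(1 - 1/p) over distinct primes p | n
φ(165) = 165 · (1 - 1/3) · (1 - 1/5) · (1 - 1/11) = 80

φ(165) = 80


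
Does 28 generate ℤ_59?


g generates ℤ_n iff gcd(g, n) = 1
gcd(28, 59) = 1
Since gcd = 1, 28 is a generator.

Yes, 28 generates ℤ_59


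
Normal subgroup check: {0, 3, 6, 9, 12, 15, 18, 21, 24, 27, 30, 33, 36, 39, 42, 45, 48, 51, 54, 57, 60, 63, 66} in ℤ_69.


H = {0, 3, 6, 9, 12, 15, 18, 21, 24, 27, 30, 33, 36, 39, 42, 45, 48, 51, 54, 57, 60, 63, 66} in ℤ_69
ℤ_69 is abelian; every subgroup of an abelian group is normal

Yes, normal subgroup


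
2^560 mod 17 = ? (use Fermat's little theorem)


Fermat's little theorem: if p is prime and gcd(a,p)=1, then a^(p-1) ≡ 1 (mod p)
p = 17 is prime, gcd(2,17) = 1
Reduce exponent: 560 mod 16 = 0
So 2^560 ≡ 2^0 (mod 17)
2^0 = 1

2^560 ≡ 1 (mod 17)


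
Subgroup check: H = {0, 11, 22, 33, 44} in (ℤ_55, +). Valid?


Subgroup test for H = {0, 11, 22, 33, 44} in (ℤ_55, +):
(1) 0 ∈ H? Yes
(2) Closure: for all a,b ∈ H, (a+b) mod 55 ∈ H? Yes
(3) Inverses: for all a ∈ H, -a mod 55 ∈ H? Yes

Yes, H is a subgroup of ℤ_55


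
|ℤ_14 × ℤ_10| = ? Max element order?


|ℤ_14 × ℤ_10| = 14 × 10 = 140
Max element order = lcm(14,10) = 70
Cyclic? No (gcd=2)

|ℤ_14×ℤ_10| = 140, max element order = 70


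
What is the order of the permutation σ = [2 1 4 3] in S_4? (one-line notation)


Cycle decomposition: (1 2) (3 4)
Cycle lengths: 2, 2
Order = lcm(2, 2) = 2

ord(σ) = 2


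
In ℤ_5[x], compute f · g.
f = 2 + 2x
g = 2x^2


Expand and collect like terms; reduce coefficients mod 5:
x^0: 2·0 = 0 ≡ 0 (mod 5)
x^1: 2·0 + 2·0 = 0 ≡ 0 (mod 5)
x^2: 2·2 + 2·0 = 4 ≡ 4 (mod 5)
x^3: 2·2 = 4 ≡ 4 (mod 5)
Result: 4x^2 + 4x^3

f · g = 4x^2 + 4x^3


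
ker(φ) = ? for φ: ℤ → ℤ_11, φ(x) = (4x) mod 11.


Kernel = preimage of identity
ker(φ) = {x ∈ ℤ : 4x ≡ 0 (mod 11)}. gcd(4,11) = 1, so 4x ≡ 0 (mod 11) ⟺ x ≡ 0 (mod 11/1 = 11). Hence ker(φ) = 11ℤ

ker(φ) = 11ℤ


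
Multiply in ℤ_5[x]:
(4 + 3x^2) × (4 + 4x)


Expand and collect like terms; reduce coefficients mod 5:
x^0: 4·4 = 16 ≡ 1 (mod 5)
x^1: 4·4 + 0·4 = 16 ≡ 1 (mod 5)
x^2: 0·4 + 3·4 = 12 ≡ 2 (mod 5)
x^3: 3·4 = 12 ≡ 2 (mod 5)
Result: 1 + x + 2x^2 + 2x^3

f · g = 1 + x + 2x^2 + 2x^3


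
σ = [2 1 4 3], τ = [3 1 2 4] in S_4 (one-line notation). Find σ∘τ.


σ∘τ: apply τ first, then σ
1 →τ 3 →σ 4
2 →τ 1 →σ 2
3 →τ 2 →σ 1
4 →τ 4 →σ 3

σ∘τ = [4 2 1 3]


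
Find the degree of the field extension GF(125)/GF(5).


GF(125) = GF(5^3), so the extension degree is 3

[GF(125)/GF(5)] = 3


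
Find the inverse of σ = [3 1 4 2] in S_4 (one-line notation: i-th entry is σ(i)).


To find σ⁻¹, swap domain and range:
σ(1) = 3 → σ⁻¹(3) = 1
σ(2) = 1 → σ⁻¹(1) = 2
σ(3) = 4 → σ⁻¹(4) = 3
σ(4) = 2 → σ⁻¹(2) = 4

σ⁻¹ = [2 4 1 3]


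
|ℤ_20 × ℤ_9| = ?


|A × B| = |A| · |B|
|ℤ_20 × ℤ_9| = 20 × 9 = 180

|ℤ_20 × ℤ_9| = 180


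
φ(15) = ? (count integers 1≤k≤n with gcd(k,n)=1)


φ(n) = count of k ∈ {1,...,n} with gcd(k,n)=1
Coprimes to 15: {1, 2, 4, 7, 8, 11, 13, 14}
Count: 8

φ(15) = 8


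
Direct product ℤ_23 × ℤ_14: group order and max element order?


|ℤ_23 × ℤ_14| = 23 × 14 = 322
Max element order = lcm(23,14) = 322
Cyclic? Yes (gcd=1)

|ℤ_23×ℤ_14| = 322, max element order = 322


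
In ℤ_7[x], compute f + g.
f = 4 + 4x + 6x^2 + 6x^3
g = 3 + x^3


Add coefficients mod 7:
x^0: 4 + 3 = 0 (mod 7)
x^1: 4 + 0 = 4 (mod 7)
x^2: 6 + 0 = 6 (mod 7)
x^3: 6 + 1 = 0 (mod 7)
Result: 4x + 6x^2

f + g = 4x + 6x^2


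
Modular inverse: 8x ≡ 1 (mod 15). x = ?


Use the extended Euclidean algorithm to write 1 = 8·s + 15·t; then s mod 15 is the inverse.
Euclidean algorithm:
  8 = 0·15 + 8
  15 = 1·8 + 7
  8 = 1·7 + 1
  7 = 7·1 + 0
gcd(8,15) = 1
Back-substitution gives: 8·(2) + 15·(-1) = 1
So 8⁻¹ ≡ 2 ≡ 2 (mod 15)
Check: 8 × 2 = 16 ≡ 1 (mod 15) ✓

8⁻¹ ≡ 2 (mod 15)


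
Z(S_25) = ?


Z(G) = {g ∈ G | gx = xg for all x ∈ G}
S_n is non-abelian for n ≥ 3; Z(S_25) is trivial

Z(S_25) = {e}


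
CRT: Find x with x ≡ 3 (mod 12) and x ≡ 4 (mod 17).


m₁ = 12, m₂ = 17, gcd = 1, so CRT applies. M = m₁·m₂ = 204
Let M₁ = M/m₁ = 17, M₂ = M/m₂ = 12
Find y₁ ≡ M₁⁻¹ (mod m₁): 17⁻¹ ≡ 5 (mod 12)
Find y₂ ≡ M₂⁻¹ (mod m₂): 12⁻¹ ≡ 10 (mod 17)
x = a₁·M₁·y₁ + a₂·M₂·y₂ = 3·17·5 + 4·12·10 = 735
Reduce mod 204: x ≡ 123
Check: 123 mod 12 = 3 ✓, 123 mod 17 = 4 ✓

x ≡ 123 (mod 204)


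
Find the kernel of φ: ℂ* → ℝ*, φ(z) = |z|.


Kernel = preimage of identity
ker(φ) = {z ∈ ℂ* | |z| = 1} = unit circle S¹

ker(φ) = S¹ (unit circle)


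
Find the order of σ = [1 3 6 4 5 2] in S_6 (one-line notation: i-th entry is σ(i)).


Cycle decomposition: (2 3 6)
Cycle lengths: 3
Order = lcm(3) = 3

ord(σ) = 3


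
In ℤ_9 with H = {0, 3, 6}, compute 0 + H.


0 + H = {0 + h (mod 9) : h ∈ H}
0+0=0, 0+3=3, 0+6=6

0 + H = {0, 3, 6}


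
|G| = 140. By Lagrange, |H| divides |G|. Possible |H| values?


Lagrange's theorem: |H| divides |G|
|G| = 140
Divisors of 140: 1, 2, 4, 5, 7, 10, 14, 20, 28, 35, 70, 140

Possible subgroup orders: {1, 2, 4, 5, 7, 10, 14, 20, 28, 35, 70, 140}


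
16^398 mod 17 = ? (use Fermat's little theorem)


Fermat's little theorem: if p is prime and gcd(a,p)=1, then a^(p-1) ≡ 1 (mod p)
p = 17 is prime, gcd(16,17) = 1
Reduce exponent: 398 mod 16 = 14
So 16^398 ≡ 16^14 (mod 17)
16^14 mod 17 = 1

16^398 ≡ 1 (mod 17)


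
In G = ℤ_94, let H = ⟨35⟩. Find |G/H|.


|⟨35⟩| = n / gcd(35, 94) = 94 / 1 = 94
H is normal (ℤ_94 is abelian).
|G/H| = |G| / |H| = 94 / 94 = 1

|G/H| = 1


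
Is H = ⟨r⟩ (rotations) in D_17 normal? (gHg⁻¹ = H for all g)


H = ⟨r⟩ (rotations) in D_17
The rotation subgroup ⟨r⟩ has index 2 in D_17, so it is normal

Yes, normal subgroup


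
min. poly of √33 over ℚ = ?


√33 satisfies x² - 33 = 0, irreducible over ℚ since 33 is squarefree

Minimal polynomial: x² - 33


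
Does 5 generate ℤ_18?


g generates ℤ_n iff gcd(g, n) = 1
gcd(5, 18) = 1
Since gcd = 1, 5 is a generator.

Yes, 5 generates ℤ_18


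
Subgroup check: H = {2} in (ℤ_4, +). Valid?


Subgroup test for H = {2} in (ℤ_4, +):
(1) 0 ∈ H? No
(2) Closure: for all a,b ∈ H, (a+b) mod 4 ∈ H? No  [counterexample: 2 + 2 = 0 ∉ H]
(3) Inverses: for all a ∈ H, -a mod 4 ∈ H? Yes

No, H is not a subgroup of ℤ_4


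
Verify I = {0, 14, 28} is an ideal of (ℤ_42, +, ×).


Check ideal conditions for I = {0, 14, 28} in ℤ_42:
(1) I is an additive subgroup? Yes
(2) For r ∈ ℤ_42 and a ∈ I: r·a ∈ I? Yes

Yes, I is an ideal of ℤ_42


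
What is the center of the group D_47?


Z(G) = {g ∈ G | gx = xg for all x ∈ G}
For odd n, Z(D_n) = {e}: no nontrivial rotation commutes with all reflections

Z(D_47) = {e}


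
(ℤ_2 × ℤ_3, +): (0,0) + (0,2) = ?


Operation: componentwise addition mod (2, 3)
(0,0) + (0,2) = ((a₁+b₁) mod 2, (a₂+b₂) mod 3) with a = (0,0), b = (0,2)

(0,0) + (0,2) = (0,2)


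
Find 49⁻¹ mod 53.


Use the extended Euclidean algorithm to write 1 = 49·s + 53·t; then s mod 53 is the inverse.
Euclidean algorithm:
  49 = 0·53 + 49
  53 = 1·49 + 4
  49 = 12·4 + 1
  4 = 4·1 + 0
gcd(49,53) = 1
Back-substitution gives: 49·(13) + 53·(-12) = 1
So 49⁻¹ ≡ 13 ≡ 13 (mod 53)
Check: 49 × 13 = 637 ≡ 1 (mod 53) ✓

49⁻¹ ≡ 13 (mod 53)


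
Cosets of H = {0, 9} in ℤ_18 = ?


H = {0, 9}, |H| = 2
Number of cosets = |G|/|H| = 18/2 = 9
0 + H = {0, 9}
1 + H = {1, 10}
2 + H = {2, 11}
3 + H = {3, 12}
4 + H = {4, 13}
5 + H = {5, 14}
6 + H = {6, 15}
7 + H = {7, 16}
8 + H = {8, 17}

Cosets: 0+H={0,9}; 1+H={1,10}; 2+H={2,11}; 3+H={3,12}; 4+H={4,13}; 5+H={5,14}; 6+H={6,15}; 7+H={7,16}; 8+H={8,17}


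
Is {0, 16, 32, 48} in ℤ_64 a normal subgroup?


H = {0, 16, 32, 48} in ℤ_64
ℤ_64 is abelian; every subgroup of an abelian group is normal

Yes, normal subgroup


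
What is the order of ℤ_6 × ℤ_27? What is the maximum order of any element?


|ℤ_6 × ℤ_27| = 6 × 27 = 162
Max element order = lcm(6,27) = 54
Cyclic? No (gcd=3)

|ℤ_6×ℤ_27| = 162, max element order = 54


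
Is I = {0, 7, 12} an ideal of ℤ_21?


Check ideal conditions for I = {0, 7, 12} in ℤ_21:
(1) I is an additive subgroup? No
(2) For r ∈ ℤ_21 and a ∈ I: r·a ∈ I? No  [counterexample: r=2, a=7, r·a mod 21 = 14 ∉ I]

No, I is not an ideal of ℤ_21


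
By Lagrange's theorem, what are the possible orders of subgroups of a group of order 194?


Lagrange's theorem: |H| divides |G|
|G| = 194
Divisors of 194: 1, 2, 97, 194

Possible subgroup orders: {1, 2, 97, 194}


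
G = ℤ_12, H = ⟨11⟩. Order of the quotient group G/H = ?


|⟨11⟩| = n / gcd(11, 12) = 12 / 1 = 12
H is normal (ℤ_12 is abelian).
|G/H| = |G| / |H| = 12 / 12 = 1

|G/H| = 1


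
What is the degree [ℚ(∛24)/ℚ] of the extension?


∛24 has minimal polynomial x³ - 24 (irreducible over ℚ since 24 is not a perfect cube)

[ℚ(∛24)/ℚ] = 3


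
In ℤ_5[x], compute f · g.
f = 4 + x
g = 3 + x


Expand and collect like terms; reduce coefficients mod 5:
x^0: 4·3 = 12 ≡ 2 (mod 5)
x^1: 4·1 + 1·3 = 7 ≡ 2 (mod 5)
x^2: 1·1 = 1 ≡ 1 (mod 5)
Result: 2 + 2x + x^2

f · g = 2 + 2x + x^2


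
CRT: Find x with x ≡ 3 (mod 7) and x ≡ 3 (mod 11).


m₁ = 7, m₂ = 11, gcd = 1, so CRT applies. M = m₁·m₂ = 77
Let M₁ = M/m₁ = 11, M₂ = M/m₂ = 7
Find y₁ ≡ M₁⁻¹ (mod m₁): 11⁻¹ ≡ 2 (mod 7)
Find y₂ ≡ M₂⁻¹ (mod m₂): 7⁻¹ ≡ 8 (mod 11)
x = a₁·M₁·y₁ + a₂·M₂·y₂ = 3·11·2 + 3·7·8 = 234
Reduce mod 77: x ≡ 3
Check: 3 mod 7 = 3 ✓, 3 mod 11 = 3 ✓

x ≡ 3 (mod 77)


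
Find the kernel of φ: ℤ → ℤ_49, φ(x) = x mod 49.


Kernel = preimage of identity
ker(φ) = {x ∈ ℤ : x ≡ 0 (mod 49)} = 49ℤ = {0, ±49, ±98, ...}

ker(φ) = 49ℤ


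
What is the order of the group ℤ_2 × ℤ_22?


|A × B| = |A| · |B|
|ℤ_2 × ℤ_22| = 2 × 22 = 44

|ℤ_2 × ℤ_22| = 44


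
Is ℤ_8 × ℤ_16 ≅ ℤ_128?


Comparing ℤ_8 × ℤ_16 and ℤ_128:
gcd(8,16) = 8 ≠ 1. Max element order in ℤ_8×ℤ_16 is lcm(8,16) = 16 < 128, so it has no element of order 128

No, ℤ_8 × ℤ_16 ≇ ℤ_128


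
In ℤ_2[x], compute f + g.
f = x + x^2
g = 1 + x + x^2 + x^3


Add coefficients mod 2:
x^0: 0 + 1 = 1 (mod 2)
x^1: 1 + 1 = 0 (mod 2)
x^2: 1 + 1 = 0 (mod 2)
x^3: 0 + 1 = 1 (mod 2)
Result: 1 + x^3

f + g = 1 + x^3


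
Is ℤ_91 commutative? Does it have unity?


ℤ_91 is a commutative ring with unity 1; 91 = 7×13 is composite, so 7·13 ≡ 0 gives zero divisors (not an integral domain)
Commutative: Yes
Integral domain: No
Has unity: Yes

ℤ_91: Commutative=Yes, Unity=Yes


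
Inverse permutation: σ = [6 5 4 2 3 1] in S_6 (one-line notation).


To find σ⁻¹, swap domain and range:
σ(1) = 6 → σ⁻¹(6) = 1
σ(2) = 5 → σ⁻¹(5) = 2
σ(3) = 4 → σ⁻¹(4) = 3
σ(4) = 2 → σ⁻¹(2) = 4
σ(5) = 3 → σ⁻¹(3) = 5
σ(6) = 1 → σ⁻¹(1) = 6

σ⁻¹ = [6 4 5 3 2 1]


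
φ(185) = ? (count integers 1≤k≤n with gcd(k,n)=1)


Factor n: 185 = 5 × 37
φ(n) = n · ∏(1 - 1/p) over distinct primes p | n
φ(185) = 185 · (1 - 1/5) · (1 - 1/37) = 144

φ(185) = 144


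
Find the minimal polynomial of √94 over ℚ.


√94 satisfies x² - 94 = 0, irreducible over ℚ since 94 is squarefree

Minimal polynomial: x² - 94


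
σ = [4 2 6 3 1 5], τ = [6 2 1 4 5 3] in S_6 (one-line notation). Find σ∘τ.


σ∘τ: apply τ first, then σ
1 →τ 6 →σ 5
2 →τ 2 →σ 2
3 →τ 1 →σ 4
4 →τ 4 →σ 3
5 →τ 5 →σ 1
6 →τ 3 →σ 6

σ∘τ = [5 2 4 3 1 6]


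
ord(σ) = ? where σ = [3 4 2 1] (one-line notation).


Cycle decomposition: (1 3 2 4)
Cycle lengths: 4
Order = lcm(4) = 4

ord(σ) = 4


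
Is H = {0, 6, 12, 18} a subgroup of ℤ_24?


Subgroup test for H = {0, 6, 12, 18} in (ℤ_24, +):
(1) 0 ∈ H? Yes
(2) Closure: for all a,b ∈ H, (a+b) mod 24 ∈ H? Yes
(3) Inverses: for all a ∈ H, -a mod 24 ∈ H? Yes

Yes, H is a subgroup of ℤ_24


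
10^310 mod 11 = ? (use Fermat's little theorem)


Fermat's little theorem: if p is prime and gcd(a,p)=1, then a^(p-1) ≡ 1 (mod p)
p = 11 is prime, gcd(10,11) = 1
Reduce exponent: 310 mod 10 = 0
So 10^310 ≡ 10^0 (mod 11)
10^0 = 1

10^310 ≡ 1 (mod 11)


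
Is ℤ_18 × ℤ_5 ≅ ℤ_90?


Comparing ℤ_18 × ℤ_5 and ℤ_90:
gcd(18,5) = 1, so ℤ_18 × ℤ_5 ≅ ℤ_90 (CRT)

Yes, ℤ_18 × ℤ_5 ≅ ℤ_90


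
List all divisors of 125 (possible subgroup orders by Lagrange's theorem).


Lagrange's theorem: |H| divides |G|
|G| = 125
Divisors of 125: 1, 5, 25, 125

Possible subgroup orders: {1, 5, 25, 125}


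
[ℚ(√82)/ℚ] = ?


√82 has minimal polynomial x² - 82 (irreducible over ℚ since 82 is squarefree)

[ℚ(√82)/ℚ] = 2


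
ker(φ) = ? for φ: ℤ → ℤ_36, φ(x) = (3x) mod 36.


Kernel = preimage of identity
ker(φ) = {x ∈ ℤ : 3x ≡ 0 (mod 36)}. gcd(3,36) = 3, so 3x ≡ 0 (mod 36) ⟺ x ≡ 0 (mod 36/3 = 12). Hence ker(φ) = 12ℤ

ker(φ) = 12ℤ


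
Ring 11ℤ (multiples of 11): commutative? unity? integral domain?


11ℤ is a commutative ring under +,× but has no multiplicative identity (1 ∉ 11ℤ); it has no zero divisors, but without unity it is not an integral domain
Commutative: Yes
Integral domain: No
Has unity: No

11ℤ (multiples of 11): Commutative=Yes, Unity=No


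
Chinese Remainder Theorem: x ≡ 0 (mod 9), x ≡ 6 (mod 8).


m₁ = 9, m₂ = 8, gcd = 1, so CRT applies. M = m₁·m₂ = 72
Let M₁ = M/m₁ = 8, M₂ = M/m₂ = 9
Find y₁ ≡ M₁⁻¹ (mod m₁): 8⁻¹ ≡ 8 (mod 9)
Find y₂ ≡ M₂⁻¹ (mod m₂): 9⁻¹ ≡ 1 (mod 8)
x = a₁·M₁·y₁ + a₂·M₂·y₂ = 0·8·8 + 6·9·1 = 54
Reduce mod 72: x ≡ 54
Check: 54 mod 9 = 0 ✓, 54 mod 8 = 6 ✓

x ≡ 54 (mod 72)


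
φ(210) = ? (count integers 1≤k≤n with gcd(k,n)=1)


Factor n: 210 = 2 × 3 × 5 × 7
φ(n) = n · ∏(1 - 1/p) over distinct primes p | n
φ(210) = 210 · (1 - 1/2) · (1 - 1/3) · (1 - 1/5) · (1 - 1/7) = 48

φ(210) = 48


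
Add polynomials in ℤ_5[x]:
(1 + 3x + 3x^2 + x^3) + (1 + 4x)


Add coefficients mod 5:
x^0: 1 + 1 = 2 (mod 5)
x^1: 3 + 4 = 2 (mod 5)
x^2: 3 + 0 = 3 (mod 5)
x^3: 1 + 0 = 1 (mod 5)
Result: 2 + 2x + 3x^2 + x^3

f + g = 2 + 2x + 3x^2 + x^3


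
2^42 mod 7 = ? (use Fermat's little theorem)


Fermat's little theorem: if p is prime and gcd(a,p)=1, then a^(p-1) ≡ 1 (mod p)
p = 7 is prime, gcd(2,7) = 1
Reduce exponent: 42 mod 6 = 0
So 2^42 ≡ 2^0 (mod 7)
2^0 = 1

2^42 ≡ 1 (mod 7)


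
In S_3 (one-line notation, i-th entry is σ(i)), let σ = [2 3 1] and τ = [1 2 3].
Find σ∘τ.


σ∘τ: apply τ first, then σ
1 →τ 1 →σ 2
2 →τ 2 →σ 3
3 →τ 3 →σ 1

σ∘τ = [2 3 1]


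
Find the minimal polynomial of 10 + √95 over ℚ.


Let α = 10 + √95. Then α - 10 = √95, so (α - 10)² = 95, giving α² - 20α + 5 = 0. Degree 2 and α ∉ ℚ, so this is the minimal polynomial.

Minimal polynomial: x² - 20x + 5


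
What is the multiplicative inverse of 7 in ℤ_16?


Use the extended Euclidean algorithm to write 1 = 7·s + 16·t; then s mod 16 is the inverse.
Euclidean algorithm:
  7 = 0·16 + 7
  16 = 2·7 + 2
  7 = 3·2 + 1
  2 = 2·1 + 0
gcd(7,16) = 1
Back-substitution gives: 7·(7) + 16·(-3) = 1
So 7⁻¹ ≡ 7 ≡ 7 (mod 16)
Check: 7 × 7 = 49 ≡ 1 (mod 16) ✓

7⁻¹ ≡ 7 (mod 16)


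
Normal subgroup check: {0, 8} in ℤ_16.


H = {0, 8} in ℤ_16
ℤ_16 is abelian; every subgroup of an abelian group is normal

Yes, normal subgroup


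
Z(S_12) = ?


Z(G) = {g ∈ G | gx = xg for all x ∈ G}
S_n is non-abelian for n ≥ 3; Z(S_12) is trivial

Z(S_12) = {e}


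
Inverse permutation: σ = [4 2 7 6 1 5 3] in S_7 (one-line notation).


To find σ⁻¹, swap domain and range:
σ(1) = 4 → σ⁻¹(4) = 1
σ(2) = 2 → σ⁻¹(2) = 2
σ(3) = 7 → σ⁻¹(7) = 3
σ(4) = 6 → σ⁻¹(6) = 4
σ(5) = 1 → σ⁻¹(1) = 5
σ(6) = 5 → σ⁻¹(5) = 6
σ(7) = 3 → σ⁻¹(3) = 7

σ⁻¹ = [5 2 7 1 6 4 3]


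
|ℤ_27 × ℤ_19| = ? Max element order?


|ℤ_27 × ℤ_19| = 27 × 19 = 513
Max element order = lcm(27,19) = 513
Cyclic? Yes (gcd=1)

|ℤ_27×ℤ_19| = 513, max element order = 513


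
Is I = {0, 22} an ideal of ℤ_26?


Check ideal conditions for I = {0, 22} in ℤ_26:
(1) I is an additive subgroup? No
(2) For r ∈ ℤ_26 and a ∈ I: r·a ∈ I? No  [counterexample: r=2, a=22, r·a mod 26 = 18 ∉ I]

No, I is not an ideal of ℤ_26


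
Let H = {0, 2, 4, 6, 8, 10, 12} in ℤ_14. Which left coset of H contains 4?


4 + H = {4 + h (mod 14) : h ∈ H}
4+0=4, 4+2=6, 4+4=8, 4+6=10, 4+8=12, 4+10=0, 4+12=2
4 + H = {0, 2, 4, 6, 8, 10, 12} = 0 + H

4 + H = {0, 2, 4, 6, 8, 10, 12}


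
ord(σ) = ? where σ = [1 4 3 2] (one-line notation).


Cycle decomposition: (2 4)
Cycle lengths: 2
Order = lcm(2) = 2

ord(σ) = 2


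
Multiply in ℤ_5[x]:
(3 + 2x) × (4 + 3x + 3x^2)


Expand and collect like terms; reduce coefficients mod 5:
x^0: 3·4 = 12 ≡ 2 (mod 5)
x^1: 3·3 + 2·4 = 17 ≡ 2 (mod 5)
x^2: 3·3 + 2·3 = 15 ≡ 0 (mod 5)
x^3: 2·3 = 6 ≡ 1 (mod 5)
Result: 2 + 2x + x^3

f · g = 2 + 2x + x^3


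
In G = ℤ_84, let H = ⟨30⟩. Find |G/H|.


|⟨30⟩| = n / gcd(30, 84) = 84 / 6 = 14
H is normal (ℤ_84 is abelian).
|G/H| = |G| / |H| = 84 / 14 = 6

|G/H| = 6


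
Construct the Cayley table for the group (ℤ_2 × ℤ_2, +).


Elements: {(0,0), (0,1), (1,0), (1,1)}
Operation: componentwise addition mod (2, 2)
Entry (a, b) = ((a₁+b₁) mod 2, (a₂+b₂) mod 2)

Cayley table:
      | (0,0) | (0,1) | (1,0) | (1,1)
(0,0) | (0,0) | (0,1) | (1,0) | (1,1)
(0,1) | (0,1) | (0,0) | (1,1) | (1,0)
(1,0) | (1,0) | (1,1) | (0,0) | (0,1)
(1,1) | (1,1) | (1,0) | (0,1) | (0,0)


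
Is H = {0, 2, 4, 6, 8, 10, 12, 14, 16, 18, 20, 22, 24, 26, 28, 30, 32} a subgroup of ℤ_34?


Subgroup test for H = {0, 2, 4, 6, 8, 10, 12, 14, 16, 18, 20, 22, 24, 26, 28, 30, 32} in (ℤ_34, +):
(1) 0 ∈ H? Yes
(2) Closure: for all a,b ∈ H, (a+b) mod 34 ∈ H? Yes
(3) Inverses: for all a ∈ H, -a mod 34 ∈ H? Yes

Yes, H is a subgroup of ℤ_34


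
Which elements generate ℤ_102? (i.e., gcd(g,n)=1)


g generates ℤ_n iff gcd(g,n) = 1
Prime factors of 102: 2, 3, 17
Generators are g ∈ {1,...,101} not divisible by any of these primes.
Generators: {1, 5, 7, 11, 13, 19, 23, 25, 29, 31, 35, 37, 41, 43, 47, 49, 53, 55, 59, 61, 65, 67, 71, 73, 77, 79, 83, 89, 91, 95, 97, 101}
Number of generators = φ(102) = 32

Generators of ℤ_102 = {1, 5, 7, 11, 13, 19, 23, 25, 29, 31, 35, 37, 41, 43, 47, 49, 53, 55, 59, 61, 65, 67, 71, 73, 77, 79, 83, 89, 91, 95, 97, 101}


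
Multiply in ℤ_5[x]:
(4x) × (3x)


Expand and collect like terms; reduce coefficients mod 5:
x^0: 0·0 = 0 ≡ 0 (mod 5)
x^1: 0·3 + 4·0 = 0 ≡ 0 (mod 5)
x^2: 4·3 = 12 ≡ 2 (mod 5)
Result: 2x^2

f · g = 2x^2


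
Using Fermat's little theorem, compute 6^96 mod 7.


Fermat's little theorem: if p is prime and gcd(a,p)=1, then a^(p-1) ≡ 1 (mod p)
p = 7 is prime, gcd(6,7) = 1
Reduce exponent: 96 mod 6 = 0
So 6^96 ≡ 6^0 (mod 7)
6^0 = 1

6^96 ≡ 1 (mod 7)


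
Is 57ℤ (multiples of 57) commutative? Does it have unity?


57ℤ is a commutative ring under +,× but has no multiplicative identity (1 ∉ 57ℤ); it has no zero divisors, but without unity it is not an integral domain
Commutative: Yes
Integral domain: No
Has unity: No

57ℤ (multiples of 57): Commutative=Yes, Unity=No


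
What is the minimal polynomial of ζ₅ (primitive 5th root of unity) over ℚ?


ζ₅ is a root of Φ₅(x) = x⁴ + x³ + x² + x + 1, irreducible over ℚ

Minimal polynomial: x⁴ + x³ + x² + x + 1


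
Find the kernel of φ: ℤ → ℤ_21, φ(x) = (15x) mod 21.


Kernel = preimage of identity
ker(φ) = {x ∈ ℤ : 15x ≡ 0 (mod 21)}. gcd(15,21) = 3, so 15x ≡ 0 (mod 21) ⟺ x ≡ 0 (mod 21/3 = 7). Hence ker(φ) = 7ℤ

ker(φ) = 7ℤ


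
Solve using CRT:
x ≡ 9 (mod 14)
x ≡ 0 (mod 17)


m₁ = 14, m₂ = 17, gcd = 1, so CRT applies. M = m₁·m₂ = 238
Let M₁ = M/m₁ = 17, M₂ = M/m₂ = 14
Find y₁ ≡ M₁⁻¹ (mod m₁): 17⁻¹ ≡ 5 (mod 14)
Find y₂ ≡ M₂⁻¹ (mod m₂): 14⁻¹ ≡ 11 (mod 17)
x = a₁·M₁·y₁ + a₂·M₂·y₂ = 9·17·5 + 0·14·11 = 765
Reduce mod 238: x ≡ 51
Check: 51 mod 14 = 9 ✓, 51 mod 17 = 0 ✓

x ≡ 51 (mod 238)


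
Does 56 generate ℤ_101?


g generates ℤ_n iff gcd(g, n) = 1
gcd(56, 101) = 1
Since gcd = 1, 56 is a generator.

Yes, 56 generates ℤ_101


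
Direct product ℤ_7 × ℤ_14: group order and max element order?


|ℤ_7 × ℤ_14| = 7 × 14 = 98
Max element order = lcm(7,14) = 14
Cyclic? No (gcd=7)

|ℤ_7×ℤ_14| = 98, max element order = 14


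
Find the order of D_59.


|D_n| = 2n (n rotations and n reflections)
|D_59| = 2×59 = 118

|D_59| = 118


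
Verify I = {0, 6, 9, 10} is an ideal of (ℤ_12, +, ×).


Check ideal conditions for I = {0, 6, 9, 10} in ℤ_12:
(1) I is an additive subgroup? No
(2) For r ∈ ℤ_12 and a ∈ I: r·a ∈ I? No  [counterexample: r=2, a=10, r·a mod 12 = 8 ∉ I]

No, I is not an ideal of ℤ_12


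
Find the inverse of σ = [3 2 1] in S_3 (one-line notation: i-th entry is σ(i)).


To find σ⁻¹, swap domain and range:
σ(1) = 3 → σ⁻¹(3) = 1
σ(2) = 2 → σ⁻¹(2) = 2
σ(3) = 1 → σ⁻¹(1) = 3

σ⁻¹ = [3 2 1]


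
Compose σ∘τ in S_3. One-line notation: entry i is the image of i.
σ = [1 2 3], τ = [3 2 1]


σ∘τ: apply τ first, then σ
1 →τ 3 →σ 3
2 →τ 2 →σ 2
3 →τ 1 →σ 1

σ∘τ = [3 2 1]


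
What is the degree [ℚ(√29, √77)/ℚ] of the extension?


[ℚ(√29,√77):ℚ] = [ℚ(√29,√77):ℚ(√29)]·[ℚ(√29):ℚ] = 2·2 = 4

[ℚ(√29, √77)/ℚ] = 4


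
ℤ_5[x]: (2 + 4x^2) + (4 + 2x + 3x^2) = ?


Add coefficients mod 5:
x^0: 2 + 4 = 1 (mod 5)
x^1: 0 + 2 = 2 (mod 5)
x^2: 4 + 3 = 2 (mod 5)
Result: 1 + 2x + 2x^2

f + g = 1 + 2x + 2x^2


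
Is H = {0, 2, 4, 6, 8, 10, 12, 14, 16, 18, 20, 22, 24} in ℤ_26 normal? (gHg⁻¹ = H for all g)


H = {0, 2, 4, 6, 8, 10, 12, 14, 16, 18, 20, 22, 24} in ℤ_26
ℤ_26 is abelian; every subgroup of an abelian group is normal

Yes, normal subgroup


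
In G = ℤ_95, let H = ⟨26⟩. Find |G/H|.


|⟨26⟩| = n / gcd(26, 95) = 95 / 1 = 95
H is normal (ℤ_95 is abelian).
|G/H| = |G| / |H| = 95 / 95 = 1

|G/H| = 1


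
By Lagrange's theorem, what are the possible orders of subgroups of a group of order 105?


Lagrange's theorem: |H| divides |G|
|G| = 105
Divisors of 105: 1, 3, 5, 7, 15, 21, 35, 105

Possible subgroup orders: {1, 3, 5, 7, 15, 21, 35, 105}


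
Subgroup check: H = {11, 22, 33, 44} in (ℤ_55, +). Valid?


Subgroup test for H = {11, 22, 33, 44} in (ℤ_55, +):
(1) 0 ∈ H? No
(2) Closure: for all a,b ∈ H, (a+b) mod 55 ∈ H? No  [counterexample: 11 + 44 = 0 ∉ H]
(3) Inverses: for all a ∈ H, -a mod 55 ∈ H? Yes

No, H is not a subgroup of ℤ_55


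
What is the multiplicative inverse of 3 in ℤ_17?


Use the extended Euclidean algorithm to write 1 = 3·s + 17·t; then s mod 17 is the inverse.
Euclidean algorithm:
  3 = 0·17 + 3
  17 = 5·3 + 2
  3 = 1·2 + 1
  2 = 2·1 + 0
gcd(3,17) = 1
Back-substitution gives: 3·(6) + 17·(-1) = 1
So 3⁻¹ ≡ 6 ≡ 6 (mod 17)
Check: 3 × 6 = 18 ≡ 1 (mod 17) ✓

3⁻¹ ≡ 6 (mod 17)


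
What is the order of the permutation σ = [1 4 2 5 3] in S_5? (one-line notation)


Cycle decomposition: (2 4 5 3)
Cycle lengths: 4
Order = lcm(4) = 4

ord(σ) = 4


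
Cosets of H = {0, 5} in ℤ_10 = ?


H = {0, 5}, |H| = 2
Number of cosets = |G|/|H| = 10/2 = 5
0 + H = {0, 5}
1 + H = {1, 6}
2 + H = {2, 7}
3 + H = {3, 8}
4 + H = {4, 9}

Cosets: 0+H={0,5}; 1+H={1,6}; 2+H={2,7}; 3+H={3,8}; 4+H={4,9}


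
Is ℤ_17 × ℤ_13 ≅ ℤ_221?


Comparing ℤ_17 × ℤ_13 and ℤ_221:
gcd(17,13) = 1, so ℤ_17 × ℤ_13 ≅ ℤ_221 (CRT)

Yes, ℤ_17 × ℤ_13 ≅ ℤ_221


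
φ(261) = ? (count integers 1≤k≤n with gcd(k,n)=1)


Factor n: 261 = 3^2 × 29
φ(n) = n · ∏(1 - 1/p) over distinct primes p | n
φ(261) = 261 · (1 - 1/3) · (1 - 1/29) = 168

φ(261) = 168


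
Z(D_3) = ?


Z(G) = {g ∈ G | gx = xg for all x ∈ G}
For odd n, Z(D_n) = {e}: no nontrivial rotation commutes with all reflections

Z(D_3) = {e}


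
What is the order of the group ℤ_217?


ℤ_n has n elements.

|ℤ_217| = 217


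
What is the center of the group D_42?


Z(G) = {g ∈ G | gx = xg for all x ∈ G}
For even n, Z(D_n) = {e, r^(n/2)}: the 180° rotation r^21 commutes with every reflection and rotation

Z(D_42) = {e, r^21}


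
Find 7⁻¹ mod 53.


Use the extended Euclidean algorithm to write 1 = 7·s + 53·t; then s mod 53 is the inverse.
Euclidean algorithm:
  7 = 0·53 + 7
  53 = 7·7 + 4
  7 = 1·4 + 3
  4 = 1·3 + 1
  3 = 3·1 + 0
gcd(7,53) = 1
Back-substitution gives: 7·(-15) + 53·(2) = 1
So 7⁻¹ ≡ -15 ≡ 38 (mod 53)
Check: 7 × 38 = 266 ≡ 1 (mod 53) ✓

7⁻¹ ≡ 38 (mod 53)


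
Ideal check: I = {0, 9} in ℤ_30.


Check ideal conditions for I = {0, 9} in ℤ_30:
(1) I is an additive subgroup? No
(2) For r ∈ ℤ_30 and a ∈ I: r·a ∈ I? No  [counterexample: r=2, a=9, r·a mod 30 = 18 ∉ I]

No, I is not an ideal of ℤ_30


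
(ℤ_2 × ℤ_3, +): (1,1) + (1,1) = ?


Operation: componentwise addition mod (2, 3)
(1,1) + (1,1) = ((a₁+b₁) mod 2, (a₂+b₂) mod 3) with a = (1,1), b = (1,1)

(1,1) + (1,1) = (0,2)


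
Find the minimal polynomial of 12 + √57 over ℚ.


Let α = 12 + √57. Then α - 12 = √57, so (α - 12)² = 57, giving α² - 24α + 87 = 0. Degree 2 and α ∉ ℚ, so this is the minimal polynomial.

Minimal polynomial: x² - 24x + 87


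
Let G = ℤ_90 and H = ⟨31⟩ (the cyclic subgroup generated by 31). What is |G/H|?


|⟨31⟩| = n / gcd(31, 90) = 90 / 1 = 90
H is normal (ℤ_90 is abelian).
|G/H| = |G| / |H| = 90 / 90 = 1

|G/H| = 1


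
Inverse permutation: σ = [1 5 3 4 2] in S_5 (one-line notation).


To find σ⁻¹, swap domain and range:
σ(1) = 1 → σ⁻¹(1) = 1
σ(2) = 5 → σ⁻¹(5) = 2
σ(3) = 3 → σ⁻¹(3) = 3
σ(4) = 4 → σ⁻¹(4) = 4
σ(5) = 2 → σ⁻¹(2) = 5

σ⁻¹ = [1 5 3 4 2]


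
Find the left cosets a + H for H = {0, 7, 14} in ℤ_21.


H = {0, 7, 14}, |H| = 3
Number of cosets = |G|/|H| = 21/3 = 7
0 + H = {0, 7, 14}
1 + H = {1, 8, 15}
2 + H = {2, 9, 16}
3 + H = {3, 10, 17}
4 + H = {4, 11, 18}
5 + H = {5, 12, 19}
6 + H = {6, 13, 20}

Cosets: 0+H={0,7,14}; 1+H={1,8,15}; 2+H={2,9,16}; 3+H={3,10,17}; 4+H={4,11,18}; 5+H={5,12,19}; 6+H={6,13,20}


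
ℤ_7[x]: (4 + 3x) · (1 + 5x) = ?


Expand and collect like terms; reduce coefficients mod 7:
x^0: 4·1 = 4 ≡ 4 (mod 7)
x^1: 4·5 + 3·1 = 23 ≡ 2 (mod 7)
x^2: 3·5 = 15 ≡ 1 (mod 7)
Result: 4 + 2x + x^2

f · g = 4 + 2x + x^2


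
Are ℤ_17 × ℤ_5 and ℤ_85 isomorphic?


Comparing ℤ_17 × ℤ_5 and ℤ_85:
gcd(17,5) = 1, so ℤ_17 × ℤ_5 ≅ ℤ_85 (CRT)

Yes, ℤ_17 × ℤ_5 ≅ ℤ_85


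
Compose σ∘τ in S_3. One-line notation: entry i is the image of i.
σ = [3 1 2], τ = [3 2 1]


σ∘τ: apply τ first, then σ
1 →τ 3 →σ 2
2 →τ 2 →σ 1
3 →τ 1 →σ 3

σ∘τ = [2 1 3]


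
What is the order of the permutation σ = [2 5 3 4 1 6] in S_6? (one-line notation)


Cycle decomposition: (1 2 5)
Cycle lengths: 3
Order = lcm(3) = 3

ord(σ) = 3


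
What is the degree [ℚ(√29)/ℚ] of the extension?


√29 has minimal polynomial x² - 29 (irreducible over ℚ since 29 is squarefree)

[ℚ(√29)/ℚ] = 2


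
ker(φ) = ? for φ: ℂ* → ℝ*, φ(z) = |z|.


Kernel = preimage of identity
ker(φ) = {z ∈ ℂ* | |z| = 1} = unit circle S¹

ker(φ) = S¹ (unit circle)
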